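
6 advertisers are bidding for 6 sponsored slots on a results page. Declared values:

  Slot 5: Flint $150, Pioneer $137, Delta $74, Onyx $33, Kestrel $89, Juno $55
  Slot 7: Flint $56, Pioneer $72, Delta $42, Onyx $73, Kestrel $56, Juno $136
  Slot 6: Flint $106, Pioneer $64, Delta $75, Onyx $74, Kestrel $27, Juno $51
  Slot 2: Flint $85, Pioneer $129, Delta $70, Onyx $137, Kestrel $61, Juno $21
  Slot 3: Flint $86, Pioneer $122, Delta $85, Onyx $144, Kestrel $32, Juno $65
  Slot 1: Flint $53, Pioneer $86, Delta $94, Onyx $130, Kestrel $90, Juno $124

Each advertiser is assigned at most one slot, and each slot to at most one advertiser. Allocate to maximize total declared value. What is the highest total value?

Maximum total: $724

This is a one-to-one assignment (maximum-weight bipartite matching).
Optimal: Flint→Slot 5 ($150), Pioneer→Slot 2 ($129), Delta→Slot 6 ($75), Onyx→Slot 3 ($144), Kestrel→Slot 1 ($90), Juno→Slot 7 ($136) — total 150+129+75+144+90+136 = $724.
Column-greedy (each slot in turn goes to its best remaining advertiser) gives $710, worse by 14.
Swapping Onyx↔Juno (Onyx→Slot 7 $73, Juno→Slot 3 $65) loses 142.
Every other assignment is strictly worse.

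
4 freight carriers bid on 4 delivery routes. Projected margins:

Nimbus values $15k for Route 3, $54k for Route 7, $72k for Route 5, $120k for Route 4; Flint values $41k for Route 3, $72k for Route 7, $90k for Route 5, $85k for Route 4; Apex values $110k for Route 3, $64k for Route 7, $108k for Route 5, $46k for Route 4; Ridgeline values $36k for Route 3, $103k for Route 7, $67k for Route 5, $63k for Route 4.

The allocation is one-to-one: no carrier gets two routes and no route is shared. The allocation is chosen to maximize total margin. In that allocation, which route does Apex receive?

Apex receives Route 3.

Optimal: Nimbus→Route 4 ($120k), Flint→Route 5 ($90k), Apex→Route 3 ($110k), Ridgeline→Route 7 ($103k) — total 120+90+110+103 = $423k.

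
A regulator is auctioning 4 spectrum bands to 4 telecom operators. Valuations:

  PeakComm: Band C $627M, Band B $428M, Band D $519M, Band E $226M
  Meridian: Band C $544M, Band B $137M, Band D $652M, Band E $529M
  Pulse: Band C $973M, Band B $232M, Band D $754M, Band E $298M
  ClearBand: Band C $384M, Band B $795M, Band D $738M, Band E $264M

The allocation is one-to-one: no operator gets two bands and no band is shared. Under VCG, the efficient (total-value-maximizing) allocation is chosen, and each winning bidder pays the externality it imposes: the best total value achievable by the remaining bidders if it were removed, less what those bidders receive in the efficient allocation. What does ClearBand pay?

Efficient allocation: PeakComm→Band D ($519M), Meridian→Band E ($529M), Pulse→Band C ($973M), ClearBand→Band B ($795M); total welfare W = $2816M.
ClearBand receives Band B at value $795M, so the others get W − 795 = $2021M.
Without ClearBand: best allocation of the remaining 3 bidders over all 4 bands is PeakComm→Band B ($428M), Meridian→Band D ($652M), Pulse→Band C ($973M), total $2053M.
VCG payment = (others' best without ClearBand) − (others' welfare with ClearBand) = 2053 − 2021 = $32M.

ClearBand pays $32M.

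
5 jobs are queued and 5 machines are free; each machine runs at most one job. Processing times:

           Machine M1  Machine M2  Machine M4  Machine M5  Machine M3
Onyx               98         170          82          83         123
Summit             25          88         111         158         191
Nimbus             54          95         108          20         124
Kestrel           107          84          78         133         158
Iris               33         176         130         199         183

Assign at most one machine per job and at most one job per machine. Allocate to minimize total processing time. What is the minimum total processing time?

Optimal: Onyx→Machine M3 (123 min), Summit→Machine M2 (88 min), Nimbus→Machine M5 (20 min), Kestrel→Machine M4 (78 min), Iris→Machine M1 (33 min) — total 123+88+20+78+33 = 342 min.
Column-greedy (each machine in turn goes to its cheapest remaining job) gives 394 min, worse by 52.
No other one-to-one assignment undercuts 342 min.

Minimum total: 342 min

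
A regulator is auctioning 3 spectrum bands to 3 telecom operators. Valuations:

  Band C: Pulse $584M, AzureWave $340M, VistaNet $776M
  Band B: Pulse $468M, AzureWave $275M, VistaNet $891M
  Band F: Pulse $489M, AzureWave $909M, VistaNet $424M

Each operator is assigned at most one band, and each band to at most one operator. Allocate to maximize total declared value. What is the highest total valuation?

Maximum total: $2384M

Optimal: Pulse→Band C ($584M), AzureWave→Band F ($909M), VistaNet→Band B ($891M) — total 584+909+891 = $2384M.
Column-greedy (each band in turn goes to its best remaining operator) gives $2153M, worse by 231.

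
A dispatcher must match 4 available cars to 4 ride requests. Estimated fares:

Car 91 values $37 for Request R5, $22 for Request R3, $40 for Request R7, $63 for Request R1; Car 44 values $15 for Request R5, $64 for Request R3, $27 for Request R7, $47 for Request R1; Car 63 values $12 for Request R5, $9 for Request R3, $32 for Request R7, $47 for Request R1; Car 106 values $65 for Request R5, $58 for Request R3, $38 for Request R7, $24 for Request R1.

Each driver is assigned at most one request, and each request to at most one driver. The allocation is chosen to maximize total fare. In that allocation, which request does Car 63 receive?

Car 63 receives Request R7.

Optimal: Car 91→Request R1 ($63), Car 44→Request R3 ($64), Car 63→Request R7 ($32), Car 106→Request R5 ($65) — total 63+64+32+65 = $224.
Next-best assignment: Car 91→Request R7, Car 44→Request R3, Car 63→Request R1, Car 106→Request R5 = $216.
Swapping Car 44↔Car 63 (Car 44→Request R7 $27, Car 63→Request R3 $9) loses 60.
Car 63's own top request is Request R1 ($47), but forcing Car 63→Request R1 and reassigning the rest optimally gives only $216 — worse by 8.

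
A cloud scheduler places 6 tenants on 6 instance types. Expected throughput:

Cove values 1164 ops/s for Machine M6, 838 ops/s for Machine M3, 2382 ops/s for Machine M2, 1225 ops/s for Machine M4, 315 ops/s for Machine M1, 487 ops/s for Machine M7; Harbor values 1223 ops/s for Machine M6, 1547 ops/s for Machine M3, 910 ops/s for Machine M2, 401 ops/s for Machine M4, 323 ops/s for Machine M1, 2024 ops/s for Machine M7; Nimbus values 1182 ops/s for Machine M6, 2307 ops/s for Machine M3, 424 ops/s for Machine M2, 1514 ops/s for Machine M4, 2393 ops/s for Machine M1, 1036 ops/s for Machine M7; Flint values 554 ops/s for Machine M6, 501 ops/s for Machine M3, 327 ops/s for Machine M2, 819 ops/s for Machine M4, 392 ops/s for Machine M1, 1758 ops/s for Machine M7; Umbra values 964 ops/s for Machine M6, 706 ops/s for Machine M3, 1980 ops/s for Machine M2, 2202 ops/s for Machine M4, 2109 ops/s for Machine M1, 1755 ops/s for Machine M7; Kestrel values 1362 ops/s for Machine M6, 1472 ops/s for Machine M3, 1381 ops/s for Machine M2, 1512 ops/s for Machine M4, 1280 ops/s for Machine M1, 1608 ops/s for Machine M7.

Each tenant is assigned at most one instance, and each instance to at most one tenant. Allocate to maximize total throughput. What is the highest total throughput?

Maximum total: 11644 ops/s

Optimal: Cove→Machine M2 (2382 ops/s), Harbor→Machine M3 (1547 ops/s), Nimbus→Machine M1 (2393 ops/s), Flint→Machine M7 (1758 ops/s), Umbra→Machine M4 (2202 ops/s), Kestrel→Machine M6 (1362 ops/s) — total 2382+1547+2393+1758+2202+1362 = 11644 ops/s.
Max-entry greedy (repeatedly take the single best remaining cell) gives 11027 ops/s, worse by 617.
Checked against all permutations: 11644 ops/s is optimal.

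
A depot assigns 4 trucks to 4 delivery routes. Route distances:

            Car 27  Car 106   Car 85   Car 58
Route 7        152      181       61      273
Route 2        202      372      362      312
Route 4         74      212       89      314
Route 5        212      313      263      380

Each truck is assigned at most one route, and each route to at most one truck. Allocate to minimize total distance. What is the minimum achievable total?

Optimal: Car 27→Route 4 (74 km), Car 106→Route 5 (313 km), Car 85→Route 7 (61 km), Car 58→Route 2 (312 km) — total 74+313+61+312 = 760 km.
Row-greedy (each truck in turn takes its cheapest remaining route) gives 830 km, worse by 70.
Next-best assignment: Car 27→Route 5, Car 106→Route 7, Car 85→Route 4, Car 58→Route 2 = 794 km.
Every other assignment is strictly worse.

Min total: 760 km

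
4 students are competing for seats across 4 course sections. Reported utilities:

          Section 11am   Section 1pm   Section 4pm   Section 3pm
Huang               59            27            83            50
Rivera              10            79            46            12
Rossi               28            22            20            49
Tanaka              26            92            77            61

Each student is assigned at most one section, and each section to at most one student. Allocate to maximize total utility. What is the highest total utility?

Maximum total: 264 points

Optimal: Huang→Section 11am (59 points), Rivera→Section 1pm (79 points), Rossi→Section 3pm (49 points), Tanaka→Section 4pm (77 points) — total 59+79+49+77 = 264 points.
Max-entry greedy (repeatedly take the single best remaining cell) gives 234 points, worse by 30.
Every other assignment is strictly worse.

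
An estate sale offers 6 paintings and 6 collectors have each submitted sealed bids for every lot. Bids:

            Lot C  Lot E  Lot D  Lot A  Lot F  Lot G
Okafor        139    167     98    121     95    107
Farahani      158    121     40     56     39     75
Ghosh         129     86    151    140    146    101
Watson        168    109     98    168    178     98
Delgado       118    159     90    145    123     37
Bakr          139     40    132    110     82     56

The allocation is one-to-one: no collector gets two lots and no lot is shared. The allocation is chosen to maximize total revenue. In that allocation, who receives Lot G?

Ghosh receives Lot G.

Optimal: Okafor→Lot E ($167), Farahani→Lot C ($158), Ghosh→Lot G ($101), Watson→Lot F ($178), Delgado→Lot A ($145), Bakr→Lot D ($132) — total 167+158+101+178+145+132 = $881.
Max-entry greedy (repeatedly take the single best remaining cell) gives $855, worse by 26.
Swapping Ghosh↔Delgado (Ghosh→Lot A $140, Delgado→Lot G $37) loses 69.
No other one-to-one assignment exceeds $881.
Ghosh's own top lot is Lot D ($151), but forcing Ghosh→Lot D and reassigning the rest optimally gives only $863 — worse by 18.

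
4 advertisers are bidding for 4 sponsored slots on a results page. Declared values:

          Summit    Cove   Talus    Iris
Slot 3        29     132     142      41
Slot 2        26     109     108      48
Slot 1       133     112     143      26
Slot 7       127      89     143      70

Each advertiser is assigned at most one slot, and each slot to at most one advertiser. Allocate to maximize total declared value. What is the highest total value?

Maximum total: $456

Optimal: Summit→Slot 1 ($133), Cove→Slot 3 ($132), Talus→Slot 7 ($143), Iris→Slot 2 ($48) — total 133+132+143+48 = $456.
Max-entry greedy (repeatedly take the single best remaining cell) gives $450, worse by 6.
Next-best assignment: Summit→Slot 1, Cove→Slot 2, Talus→Slot 3, Iris→Slot 7 = $454.
Checked against all permutations: $456 is optimal.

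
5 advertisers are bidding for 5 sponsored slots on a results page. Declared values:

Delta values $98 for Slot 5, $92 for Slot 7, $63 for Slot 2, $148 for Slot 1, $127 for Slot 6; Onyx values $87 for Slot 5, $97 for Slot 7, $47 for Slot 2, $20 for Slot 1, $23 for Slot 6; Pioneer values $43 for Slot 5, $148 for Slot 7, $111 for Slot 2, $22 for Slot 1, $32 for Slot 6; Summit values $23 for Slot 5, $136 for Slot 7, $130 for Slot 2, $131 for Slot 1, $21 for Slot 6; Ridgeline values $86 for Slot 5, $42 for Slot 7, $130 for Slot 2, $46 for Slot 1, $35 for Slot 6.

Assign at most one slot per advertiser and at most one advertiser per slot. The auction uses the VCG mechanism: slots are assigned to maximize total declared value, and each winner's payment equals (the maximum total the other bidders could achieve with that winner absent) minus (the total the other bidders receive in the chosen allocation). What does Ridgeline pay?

Ridgeline pays $20.

Efficient allocation: Delta→Slot 6 ($127), Onyx→Slot 5 ($87), Pioneer→Slot 7 ($148), Summit→Slot 1 ($131), Ridgeline→Slot 2 ($130); total welfare W = $623.
Ridgeline receives Slot 2 at value $130, so the others get W − 130 = $493.
Without Ridgeline: best allocation of the remaining 4 bidders over all 5 slots is Delta→Slot 1 ($148), Onyx→Slot 5 ($87), Pioneer→Slot 7 ($148), Summit→Slot 2 ($130), total $513.
VCG payment = (others' best without Ridgeline) − (others' welfare with Ridgeline) = 513 − 493 = $20.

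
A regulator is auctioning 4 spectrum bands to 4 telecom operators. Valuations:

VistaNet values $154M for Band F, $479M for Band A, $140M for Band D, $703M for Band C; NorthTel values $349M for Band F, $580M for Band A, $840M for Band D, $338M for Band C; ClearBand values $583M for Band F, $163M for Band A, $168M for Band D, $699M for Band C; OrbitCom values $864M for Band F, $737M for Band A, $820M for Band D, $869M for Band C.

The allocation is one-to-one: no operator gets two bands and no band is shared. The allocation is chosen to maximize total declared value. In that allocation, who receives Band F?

Optimal: VistaNet→Band A ($479M), NorthTel→Band D ($840M), ClearBand→Band C ($699M), OrbitCom→Band F ($864M) — total 479+840+699+864 = $2882M.
Column-greedy (each band in turn goes to its best remaining operator) gives $2315M, worse by 567.
Next-best assignment: VistaNet→Band C, NorthTel→Band D, ClearBand→Band F, OrbitCom→Band A = $2863M.
Every other assignment is strictly worse.
OrbitCom's own top band is Band C ($869M), but forcing OrbitCom→Band C and reassigning the rest optimally gives only $2771M — worse by 111.

OrbitCom receives Band F.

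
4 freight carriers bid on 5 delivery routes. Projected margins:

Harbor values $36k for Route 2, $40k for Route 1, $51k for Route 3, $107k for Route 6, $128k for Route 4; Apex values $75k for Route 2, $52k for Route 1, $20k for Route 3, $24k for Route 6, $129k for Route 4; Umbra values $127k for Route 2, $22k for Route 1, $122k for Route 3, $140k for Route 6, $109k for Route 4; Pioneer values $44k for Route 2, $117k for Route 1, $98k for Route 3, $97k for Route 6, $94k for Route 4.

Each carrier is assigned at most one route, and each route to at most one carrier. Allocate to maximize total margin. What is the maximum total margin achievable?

Optimal: Harbor→Route 6 ($107k), Apex→Route 4 ($129k), Umbra→Route 2 ($127k), Pioneer→Route 1 ($117k) — total 107+129+127+117 = $480k.
Row-greedy (each carrier in turn takes its best remaining route) gives $460k, worse by 20.
Next-best assignment: Harbor→Route 6, Apex→Route 4, Umbra→Route 3, Pioneer→Route 1 = $475k.

Max total: $480k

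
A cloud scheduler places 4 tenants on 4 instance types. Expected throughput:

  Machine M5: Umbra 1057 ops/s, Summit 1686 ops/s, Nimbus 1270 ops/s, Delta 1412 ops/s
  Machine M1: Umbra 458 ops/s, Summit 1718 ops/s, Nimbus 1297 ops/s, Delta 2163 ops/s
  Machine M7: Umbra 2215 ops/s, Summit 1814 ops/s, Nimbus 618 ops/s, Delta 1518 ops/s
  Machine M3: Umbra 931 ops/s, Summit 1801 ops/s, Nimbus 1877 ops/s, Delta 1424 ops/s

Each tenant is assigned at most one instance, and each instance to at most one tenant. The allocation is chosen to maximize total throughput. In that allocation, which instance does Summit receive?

This is the linear assignment problem.
Optimal: Umbra→Machine M7 (2215 ops/s), Summit→Machine M5 (1686 ops/s), Nimbus→Machine M3 (1877 ops/s), Delta→Machine M1 (2163 ops/s) — total 2215+1686+1877+2163 = 7941 ops/s.
Next-best assignment: Umbra→Machine M7, Summit→Machine M3, Nimbus→Machine M5, Delta→Machine M1 = 7449 ops/s.
Swapping Delta↔Summit (Delta→Machine M5 1412 ops/s, Summit→Machine M1 1718 ops/s) loses 719.
Checked against all permutations: 7941 ops/s is optimal.
Summit's own top instance is Machine M7 (1814 ops/s), but forcing Summit→Machine M7 and reassigning the rest optimally gives only 6911 ops/s — worse by 1030.

Summit receives Machine M5.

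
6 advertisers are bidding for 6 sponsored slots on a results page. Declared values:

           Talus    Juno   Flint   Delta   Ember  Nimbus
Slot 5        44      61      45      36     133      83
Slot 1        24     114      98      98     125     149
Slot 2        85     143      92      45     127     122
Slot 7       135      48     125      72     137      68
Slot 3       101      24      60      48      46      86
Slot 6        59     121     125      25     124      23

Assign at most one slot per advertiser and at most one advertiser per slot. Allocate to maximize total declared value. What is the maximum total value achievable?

Maximum total: $733

Treat this as an assignment problem: match each advertiser to one slot.
Optimal: Talus→Slot 7 ($135), Juno→Slot 2 ($143), Flint→Slot 6 ($125), Delta→Slot 3 ($48), Ember→Slot 5 ($133), Nimbus→Slot 1 ($149) — total 135+143+125+48+133+149 = $733.
Column-greedy (each slot in turn goes to its best remaining advertiser) gives $645, worse by 88.
No other one-to-one assignment exceeds $733.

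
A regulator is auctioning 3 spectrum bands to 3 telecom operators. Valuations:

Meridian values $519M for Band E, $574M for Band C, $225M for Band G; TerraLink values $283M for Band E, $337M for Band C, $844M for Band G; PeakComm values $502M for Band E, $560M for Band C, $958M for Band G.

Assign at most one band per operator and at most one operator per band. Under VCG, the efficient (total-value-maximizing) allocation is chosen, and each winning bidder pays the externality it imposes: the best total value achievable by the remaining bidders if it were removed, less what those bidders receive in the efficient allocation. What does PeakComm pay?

Efficient allocation: Meridian→Band E ($519M), TerraLink→Band G ($844M), PeakComm→Band C ($560M); total welfare W = $1923M.
PeakComm receives Band C at value $560M, so the others get W − 560 = $1363M.
Without PeakComm: best allocation of the remaining 2 bidders over all 3 bands is Meridian→Band C ($574M), TerraLink→Band G ($844M), total $1418M.
VCG payment = (others' best without PeakComm) − (others' welfare with PeakComm) = 1418 − 1363 = $55M.

PeakComm pays $55M.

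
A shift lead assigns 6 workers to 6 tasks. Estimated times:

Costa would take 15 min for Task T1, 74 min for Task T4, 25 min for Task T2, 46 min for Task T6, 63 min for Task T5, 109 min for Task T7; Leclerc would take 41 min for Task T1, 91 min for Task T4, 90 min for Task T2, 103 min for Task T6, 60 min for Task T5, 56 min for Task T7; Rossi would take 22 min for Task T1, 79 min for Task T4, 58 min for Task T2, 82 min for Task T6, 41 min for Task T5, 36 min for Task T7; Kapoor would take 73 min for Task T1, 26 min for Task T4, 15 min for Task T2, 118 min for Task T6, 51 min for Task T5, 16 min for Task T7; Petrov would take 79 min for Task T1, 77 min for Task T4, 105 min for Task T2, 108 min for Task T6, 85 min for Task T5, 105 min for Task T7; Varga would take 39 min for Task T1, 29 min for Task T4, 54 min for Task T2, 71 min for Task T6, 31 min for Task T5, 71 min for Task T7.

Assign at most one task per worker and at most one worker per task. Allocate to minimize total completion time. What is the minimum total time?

Optimal: Costa→Task T6 (46 min), Leclerc→Task T1 (41 min), Rossi→Task T7 (36 min), Kapoor→Task T2 (15 min), Petrov→Task T4 (77 min), Varga→Task T5 (31 min) — total 46+41+36+15+77+31 = 246 min.
Column-greedy (each task in turn goes to its cheapest remaining worker) gives 342 min, worse by 96.
Checked against all permutations: 246 min is optimal.

Min total: 246 min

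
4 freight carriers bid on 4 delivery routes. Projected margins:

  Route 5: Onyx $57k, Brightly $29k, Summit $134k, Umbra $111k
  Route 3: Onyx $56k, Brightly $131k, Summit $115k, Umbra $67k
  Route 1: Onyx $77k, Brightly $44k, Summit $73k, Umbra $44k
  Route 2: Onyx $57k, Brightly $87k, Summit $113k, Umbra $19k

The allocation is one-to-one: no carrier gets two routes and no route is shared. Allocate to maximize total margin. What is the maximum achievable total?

Optimal: Onyx→Route 1 ($77k), Brightly→Route 3 ($131k), Summit→Route 2 ($113k), Umbra→Route 5 ($111k) — total 77+131+113+111 = $432k.
Row-greedy (each carrier in turn takes its best remaining route) gives $361k, worse by 71.
Next-best assignment: Onyx→Route 1, Brightly→Route 2, Summit→Route 3, Umbra→Route 5 = $390k.
No other one-to-one assignment exceeds $432k.

Max total: $432k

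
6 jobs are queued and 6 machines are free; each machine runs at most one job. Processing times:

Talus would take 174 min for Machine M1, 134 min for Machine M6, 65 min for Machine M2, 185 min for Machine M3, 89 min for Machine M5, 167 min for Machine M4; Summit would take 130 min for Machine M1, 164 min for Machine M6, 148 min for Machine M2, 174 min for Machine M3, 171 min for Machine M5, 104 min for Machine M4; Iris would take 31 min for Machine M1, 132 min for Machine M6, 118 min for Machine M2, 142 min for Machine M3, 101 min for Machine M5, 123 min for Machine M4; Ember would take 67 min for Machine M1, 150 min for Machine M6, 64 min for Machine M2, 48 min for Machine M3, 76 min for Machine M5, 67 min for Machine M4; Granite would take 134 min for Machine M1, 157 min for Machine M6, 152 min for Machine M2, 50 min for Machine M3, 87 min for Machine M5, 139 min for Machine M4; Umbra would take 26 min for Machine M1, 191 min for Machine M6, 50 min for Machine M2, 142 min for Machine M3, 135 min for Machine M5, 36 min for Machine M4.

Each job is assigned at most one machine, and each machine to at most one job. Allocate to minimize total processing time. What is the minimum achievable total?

Optimal: Talus→Machine M2 (65 min), Summit→Machine M6 (164 min), Iris→Machine M1 (31 min), Ember→Machine M5 (76 min), Granite→Machine M3 (50 min), Umbra→Machine M4 (36 min) — total 65+164+31+76+50+36 = 422 min.
Min-entry greedy (repeatedly take the single cheapest remaining cell) gives 462 min, worse by 40.
Checked against all permutations: 422 min is optimal.

Min total: 422 min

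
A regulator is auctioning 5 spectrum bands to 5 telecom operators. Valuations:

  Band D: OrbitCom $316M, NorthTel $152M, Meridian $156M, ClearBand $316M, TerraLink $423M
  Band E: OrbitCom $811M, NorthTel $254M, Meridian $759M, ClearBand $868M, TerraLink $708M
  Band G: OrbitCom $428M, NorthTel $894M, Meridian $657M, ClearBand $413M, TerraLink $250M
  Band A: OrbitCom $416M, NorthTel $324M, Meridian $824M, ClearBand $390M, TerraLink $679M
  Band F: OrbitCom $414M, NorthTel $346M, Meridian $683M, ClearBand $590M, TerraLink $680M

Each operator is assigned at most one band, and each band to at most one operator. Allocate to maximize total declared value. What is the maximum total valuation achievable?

Treat this as an assignment problem: match each operator to one band.
Optimal: OrbitCom→Band D ($316M), NorthTel→Band G ($894M), Meridian→Band A ($824M), ClearBand→Band E ($868M), TerraLink→Band F ($680M) — total 316+894+824+868+680 = $3582M.
Row-greedy (each operator in turn takes its best remaining band) gives $3542M, worse by 40.
Next-best assignment: OrbitCom→Band E, NorthTel→Band G, Meridian→Band A, ClearBand→Band F, TerraLink→Band D = $3542M.
Swapping TerraLink↔ClearBand (TerraLink→Band E $708M, ClearBand→Band F $590M) loses 250.
Checked against all permutations: $3582M is optimal.

Maximum total: $3582M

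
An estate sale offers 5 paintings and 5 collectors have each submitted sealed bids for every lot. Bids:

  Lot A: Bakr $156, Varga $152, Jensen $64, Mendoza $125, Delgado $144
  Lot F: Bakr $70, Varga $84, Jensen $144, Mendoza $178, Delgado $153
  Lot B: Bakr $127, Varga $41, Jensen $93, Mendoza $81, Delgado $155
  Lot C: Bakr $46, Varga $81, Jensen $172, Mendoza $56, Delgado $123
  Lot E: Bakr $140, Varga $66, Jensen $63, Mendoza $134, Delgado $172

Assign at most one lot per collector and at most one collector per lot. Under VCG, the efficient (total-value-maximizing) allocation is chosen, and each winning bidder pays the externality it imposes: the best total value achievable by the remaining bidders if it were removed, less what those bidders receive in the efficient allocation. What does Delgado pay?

Efficient allocation: Bakr→Lot B ($127), Varga→Lot A ($152), Jensen→Lot C ($172), Mendoza→Lot F ($178), Delgado→Lot E ($172); total welfare W = $801.
Delgado receives Lot E at value $172, so the others get W − 172 = $629.
Without Delgado: best allocation of the remaining 4 bidders over all 5 lots is Bakr→Lot E ($140), Varga→Lot A ($152), Jensen→Lot C ($172), Mendoza→Lot F ($178), total $642.
VCG payment = (others' best without Delgado) − (others' welfare with Delgado) = 642 − 629 = $13.

Delgado pays $13.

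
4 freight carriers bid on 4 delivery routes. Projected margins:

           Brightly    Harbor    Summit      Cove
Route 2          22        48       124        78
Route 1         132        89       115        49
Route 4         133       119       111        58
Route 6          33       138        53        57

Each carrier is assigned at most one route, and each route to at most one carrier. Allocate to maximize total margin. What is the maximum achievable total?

Maximum total: $464k

Optimal: Brightly→Route 4 ($133k), Harbor→Route 6 ($138k), Summit→Route 1 ($115k), Cove→Route 2 ($78k) — total 133+138+115+78 = $464k.
Max-entry greedy (repeatedly take the single best remaining cell) gives $444k, worse by 20.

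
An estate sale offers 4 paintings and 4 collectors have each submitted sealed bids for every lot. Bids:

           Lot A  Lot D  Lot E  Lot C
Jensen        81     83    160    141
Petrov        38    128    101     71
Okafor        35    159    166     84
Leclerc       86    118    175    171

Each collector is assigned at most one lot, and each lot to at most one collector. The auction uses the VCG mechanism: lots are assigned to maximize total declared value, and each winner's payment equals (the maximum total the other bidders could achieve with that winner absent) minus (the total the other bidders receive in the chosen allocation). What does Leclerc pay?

Efficient allocation: Jensen→Lot A ($81), Petrov→Lot D ($128), Okafor→Lot E ($166), Leclerc→Lot C ($171); total welfare W = $546.
Leclerc receives Lot C at value $171, so the others get W − 171 = $375.
Without Leclerc: best allocation of the remaining 3 bidders over all 4 lots is Jensen→Lot C ($141), Petrov→Lot D ($128), Okafor→Lot E ($166), total $435.
VCG payment = (others' best without Leclerc) − (others' welfare with Leclerc) = 435 − 375 = $60.

Leclerc pays $60.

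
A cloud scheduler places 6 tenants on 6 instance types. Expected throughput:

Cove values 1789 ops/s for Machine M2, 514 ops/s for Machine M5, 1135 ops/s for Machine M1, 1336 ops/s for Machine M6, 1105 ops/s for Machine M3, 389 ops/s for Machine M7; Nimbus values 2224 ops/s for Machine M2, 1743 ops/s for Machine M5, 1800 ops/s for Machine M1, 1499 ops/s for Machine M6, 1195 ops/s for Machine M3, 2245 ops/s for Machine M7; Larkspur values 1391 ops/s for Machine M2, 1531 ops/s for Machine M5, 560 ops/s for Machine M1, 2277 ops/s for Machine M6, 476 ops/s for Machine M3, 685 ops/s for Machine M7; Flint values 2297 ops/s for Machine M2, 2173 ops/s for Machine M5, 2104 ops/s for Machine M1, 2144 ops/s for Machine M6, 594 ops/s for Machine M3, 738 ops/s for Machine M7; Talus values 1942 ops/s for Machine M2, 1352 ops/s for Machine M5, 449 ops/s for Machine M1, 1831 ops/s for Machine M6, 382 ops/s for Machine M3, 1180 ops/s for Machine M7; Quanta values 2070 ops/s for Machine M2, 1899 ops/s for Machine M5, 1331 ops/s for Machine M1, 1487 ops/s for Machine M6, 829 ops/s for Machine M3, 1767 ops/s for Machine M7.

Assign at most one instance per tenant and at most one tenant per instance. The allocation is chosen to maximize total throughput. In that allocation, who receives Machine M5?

This is the linear assignment problem.
Optimal: Cove→Machine M3 (1105 ops/s), Nimbus→Machine M7 (2245 ops/s), Larkspur→Machine M6 (2277 ops/s), Flint→Machine M1 (2104 ops/s), Talus→Machine M2 (1942 ops/s), Quanta→Machine M5 (1899 ops/s) — total 1105+2245+2277+2104+1942+1899 = 11572 ops/s.
Column-greedy (each instance in turn goes to its best remaining tenant) gives 10558 ops/s, worse by 1014.
Every other assignment is strictly worse.
Quanta's own top instance is Machine M2 (2070 ops/s), but forcing Quanta→Machine M2 and reassigning the rest optimally gives only 11153 ops/s — worse by 419.

Quanta receives Machine M5.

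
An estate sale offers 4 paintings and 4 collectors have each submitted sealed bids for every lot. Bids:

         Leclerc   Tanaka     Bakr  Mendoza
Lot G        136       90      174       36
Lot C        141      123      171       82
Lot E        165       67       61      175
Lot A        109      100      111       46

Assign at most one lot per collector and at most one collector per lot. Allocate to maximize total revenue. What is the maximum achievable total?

Maximum total: $590

Optimal: Leclerc→Lot C ($141), Tanaka→Lot A ($100), Bakr→Lot G ($174), Mendoza→Lot E ($175) — total 141+100+174+175 = $590.
Row-greedy (each collector in turn takes its best remaining lot) gives $508, worse by 82.
Next-best assignment: Leclerc→Lot G, Tanaka→Lot A, Bakr→Lot C, Mendoza→Lot E = $582.
Swapping Tanaka↔Mendoza (Tanaka→Lot E $67, Mendoza→Lot A $46) loses 162.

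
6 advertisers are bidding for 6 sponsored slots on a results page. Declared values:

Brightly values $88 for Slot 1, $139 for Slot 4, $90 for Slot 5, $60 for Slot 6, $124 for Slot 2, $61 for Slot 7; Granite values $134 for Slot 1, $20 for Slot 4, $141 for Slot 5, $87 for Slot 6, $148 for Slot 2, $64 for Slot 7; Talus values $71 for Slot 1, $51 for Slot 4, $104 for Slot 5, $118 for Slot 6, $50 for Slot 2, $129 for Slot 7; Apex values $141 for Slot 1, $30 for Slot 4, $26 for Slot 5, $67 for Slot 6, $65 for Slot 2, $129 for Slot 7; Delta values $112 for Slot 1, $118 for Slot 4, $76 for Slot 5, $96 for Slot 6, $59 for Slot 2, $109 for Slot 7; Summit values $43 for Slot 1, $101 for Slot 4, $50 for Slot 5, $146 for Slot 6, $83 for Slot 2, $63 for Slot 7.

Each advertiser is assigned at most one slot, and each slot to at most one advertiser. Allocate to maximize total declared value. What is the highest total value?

Maximum total: $799

Optimal: Brightly→Slot 2 ($124), Granite→Slot 5 ($141), Talus→Slot 7 ($129), Apex→Slot 1 ($141), Delta→Slot 4 ($118), Summit→Slot 6 ($146) — total 124+141+129+141+118+146 = $799.
Next-best assignment: Brightly→Slot 4, Granite→Slot 2, Talus→Slot 5, Apex→Slot 1, Delta→Slot 7, Summit→Slot 6 = $787.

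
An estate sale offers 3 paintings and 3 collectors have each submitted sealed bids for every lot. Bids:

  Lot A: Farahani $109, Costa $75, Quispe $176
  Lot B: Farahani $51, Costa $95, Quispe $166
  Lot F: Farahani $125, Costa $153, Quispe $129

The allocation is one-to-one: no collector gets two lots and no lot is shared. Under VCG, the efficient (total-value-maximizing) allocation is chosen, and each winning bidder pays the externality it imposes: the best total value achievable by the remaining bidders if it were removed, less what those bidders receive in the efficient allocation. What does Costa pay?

Efficient allocation: Farahani→Lot A ($109), Costa→Lot F ($153), Quispe→Lot B ($166); total welfare W = $428.
Costa receives Lot F at value $153, so the others get W − 153 = $275.
Without Costa: best allocation of the remaining 2 bidders over all 3 lots is Farahani→Lot F ($125), Quispe→Lot A ($176), total $301.
VCG payment = (others' best without Costa) − (others' welfare with Costa) = 301 − 275 = $26.

Costa pays $26.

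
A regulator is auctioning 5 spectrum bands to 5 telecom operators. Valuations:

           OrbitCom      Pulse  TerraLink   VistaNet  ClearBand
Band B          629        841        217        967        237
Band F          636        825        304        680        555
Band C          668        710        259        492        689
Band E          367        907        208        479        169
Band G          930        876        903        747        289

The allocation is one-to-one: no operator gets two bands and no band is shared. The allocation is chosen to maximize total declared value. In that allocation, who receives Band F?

Optimal: OrbitCom→Band F ($636M), Pulse→Band E ($907M), TerraLink→Band G ($903M), VistaNet→Band B ($967M), ClearBand→Band C ($689M) — total 636+907+903+967+689 = $4102M.
Column-greedy (each band in turn goes to its best remaining operator) gives $3751M, worse by 351.
Swapping TerraLink↔OrbitCom (TerraLink→Band F $304M, OrbitCom→Band G $930M) loses 305.
Every other assignment is strictly worse.
OrbitCom's own top band is Band G ($930M), but forcing OrbitCom→Band G and reassigning the rest optimally gives only $3797M — worse by 305.

OrbitCom receives Band F.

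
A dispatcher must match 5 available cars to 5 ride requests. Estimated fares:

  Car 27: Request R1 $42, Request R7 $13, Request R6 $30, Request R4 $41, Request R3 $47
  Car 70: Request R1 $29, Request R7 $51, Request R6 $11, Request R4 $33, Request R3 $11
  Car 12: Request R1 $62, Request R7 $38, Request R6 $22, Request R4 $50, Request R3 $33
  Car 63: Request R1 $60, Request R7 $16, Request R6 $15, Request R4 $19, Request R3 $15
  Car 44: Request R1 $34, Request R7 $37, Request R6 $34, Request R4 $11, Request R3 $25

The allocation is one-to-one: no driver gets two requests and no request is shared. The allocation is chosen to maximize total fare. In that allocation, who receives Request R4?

Car 12 receives Request R4.

This is a one-to-one assignment (maximum-weight bipartite matching).
Optimal: Car 27→Request R3 ($47), Car 70→Request R7 ($51), Car 12→Request R4 ($50), Car 63→Request R1 ($60), Car 44→Request R6 ($34) — total 47+51+50+60+34 = $242.
Row-greedy (each driver in turn takes its best remaining request) gives $213, worse by 29.
Next-best assignment: Car 27→Request R4, Car 70→Request R7, Car 12→Request R3, Car 63→Request R1, Car 44→Request R6 = $219.
No other one-to-one assignment exceeds $242.
Car 12's own top request is Request R1 ($62), but forcing Car 12→Request R1 and reassigning the rest optimally gives only $213 — worse by 29.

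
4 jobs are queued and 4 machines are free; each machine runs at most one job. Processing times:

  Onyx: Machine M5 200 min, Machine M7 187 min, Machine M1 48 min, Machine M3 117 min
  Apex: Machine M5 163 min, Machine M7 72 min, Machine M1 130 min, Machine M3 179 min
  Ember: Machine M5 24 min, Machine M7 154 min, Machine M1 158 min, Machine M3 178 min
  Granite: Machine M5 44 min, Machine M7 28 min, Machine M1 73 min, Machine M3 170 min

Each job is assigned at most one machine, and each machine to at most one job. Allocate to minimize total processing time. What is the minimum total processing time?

This is the linear assignment problem.
Optimal: Onyx→Machine M1 (48 min), Apex→Machine M3 (179 min), Ember→Machine M5 (24 min), Granite→Machine M7 (28 min) — total 48+179+24+28 = 279 min.
Row-greedy (each job in turn takes its cheapest remaining machine) gives 314 min, worse by 35.
Next-best assignment: Onyx→Machine M3, Apex→Machine M7, Ember→Machine M5, Granite→Machine M1 = 286 min.
Swapping Ember↔Apex (Ember→Machine M3 178 min, Apex→Machine M5 163 min) adds 138.

Min total: 279 min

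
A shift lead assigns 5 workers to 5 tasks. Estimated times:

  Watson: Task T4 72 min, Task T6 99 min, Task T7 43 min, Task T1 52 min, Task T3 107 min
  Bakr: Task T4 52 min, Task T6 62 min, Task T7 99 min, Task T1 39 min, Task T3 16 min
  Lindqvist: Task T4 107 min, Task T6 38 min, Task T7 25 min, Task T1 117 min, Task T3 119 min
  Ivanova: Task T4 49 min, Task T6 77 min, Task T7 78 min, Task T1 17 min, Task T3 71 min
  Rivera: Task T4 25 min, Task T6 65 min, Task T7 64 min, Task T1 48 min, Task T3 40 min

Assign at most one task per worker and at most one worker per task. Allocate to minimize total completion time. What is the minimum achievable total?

Minimum total: 139 min

Optimal: Watson→Task T7 (43 min), Bakr→Task T3 (16 min), Lindqvist→Task T6 (38 min), Ivanova→Task T1 (17 min), Rivera→Task T4 (25 min) — total 43+16+38+17+25 = 139 min.
Min-entry greedy (repeatedly take the single cheapest remaining cell) gives 182 min, worse by 43.
Checked against all permutations: 139 min is optimal.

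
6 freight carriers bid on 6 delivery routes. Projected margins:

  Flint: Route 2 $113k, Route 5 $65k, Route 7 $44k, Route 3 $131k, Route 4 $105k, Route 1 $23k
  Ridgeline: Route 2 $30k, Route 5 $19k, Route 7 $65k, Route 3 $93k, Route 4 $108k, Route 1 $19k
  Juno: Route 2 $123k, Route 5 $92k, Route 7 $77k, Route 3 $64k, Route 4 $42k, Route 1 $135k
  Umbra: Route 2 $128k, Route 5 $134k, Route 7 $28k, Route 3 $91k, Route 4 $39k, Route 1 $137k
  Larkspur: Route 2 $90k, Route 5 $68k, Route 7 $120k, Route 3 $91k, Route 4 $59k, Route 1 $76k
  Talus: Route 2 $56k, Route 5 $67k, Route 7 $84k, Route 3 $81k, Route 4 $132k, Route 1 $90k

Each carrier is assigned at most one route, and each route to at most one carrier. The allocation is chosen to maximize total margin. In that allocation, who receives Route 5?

Umbra receives Route 5.

Optimal: Flint→Route 2 ($113k), Ridgeline→Route 3 ($93k), Juno→Route 1 ($135k), Umbra→Route 5 ($134k), Larkspur→Route 7 ($120k), Talus→Route 4 ($132k) — total 113+93+135+134+120+132 = $727k.
Row-greedy (each carrier in turn takes its best remaining route) gives $684k, worse by 43.
Next-best assignment: Flint→Route 3, Ridgeline→Route 4, Juno→Route 2, Umbra→Route 5, Larkspur→Route 7, Talus→Route 1 = $706k.
Swapping Juno↔Talus (Juno→Route 4 $42k, Talus→Route 1 $90k) loses 135.
Umbra's own top route is Route 1 ($137k), but forcing Umbra→Route 1 and reassigning the rest optimally gives only $687k — worse by 40.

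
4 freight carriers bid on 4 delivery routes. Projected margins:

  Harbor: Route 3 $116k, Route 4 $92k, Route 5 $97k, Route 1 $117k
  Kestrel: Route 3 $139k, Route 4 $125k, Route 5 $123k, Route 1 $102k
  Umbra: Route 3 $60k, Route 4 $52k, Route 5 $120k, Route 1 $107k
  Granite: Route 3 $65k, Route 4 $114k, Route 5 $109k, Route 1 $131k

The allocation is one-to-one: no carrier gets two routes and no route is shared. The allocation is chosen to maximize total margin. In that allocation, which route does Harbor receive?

Harbor receives Route 3.

Treat this as an assignment problem: match each carrier to one route.
Optimal: Harbor→Route 3 ($116k), Kestrel→Route 4 ($125k), Umbra→Route 5 ($120k), Granite→Route 1 ($131k) — total 116+125+120+131 = $492k.
Row-greedy (each carrier in turn takes its best remaining route) gives $490k, worse by 2.
Swapping Granite↔Harbor (Granite→Route 3 $65k, Harbor→Route 1 $117k) loses 65.
Checked against all permutations: $492k is optimal.
Harbor's own top route is Route 1 ($117k), but forcing Harbor→Route 1 and reassigning the rest optimally gives only $490k — worse by 2.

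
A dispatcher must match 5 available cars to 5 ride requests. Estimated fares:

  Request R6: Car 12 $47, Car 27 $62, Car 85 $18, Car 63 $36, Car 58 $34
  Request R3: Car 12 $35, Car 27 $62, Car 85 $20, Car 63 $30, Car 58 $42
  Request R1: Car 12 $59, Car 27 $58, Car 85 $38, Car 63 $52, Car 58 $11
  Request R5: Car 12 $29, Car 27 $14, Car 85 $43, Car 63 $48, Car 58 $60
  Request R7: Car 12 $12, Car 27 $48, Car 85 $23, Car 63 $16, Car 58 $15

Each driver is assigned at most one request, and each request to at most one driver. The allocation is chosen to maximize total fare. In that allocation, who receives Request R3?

Treat this as an assignment problem: match each driver to one request.
Optimal: Car 12→Request R6 ($47), Car 27→Request R3 ($62), Car 85→Request R7 ($23), Car 63→Request R1 ($52), Car 58→Request R5 ($60) — total 47+62+23+52+60 = $244.
Max-entry greedy (repeatedly take the single best remaining cell) gives $234, worse by 10.
Every other assignment is strictly worse.
Car 27's own top request is Request R6 ($62), but forcing Car 27→Request R6 and reassigning the rest optimally gives only $234 — worse by 10.

Car 27 receives Request R3.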